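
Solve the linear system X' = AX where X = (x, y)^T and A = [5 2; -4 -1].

x(t) = -C_1e^(t) - C_2e^(3t), y(t) = 2C_1e^(t) + C_2e^(3t)

Coefficient matrix A = [[5, 2], [-4, -1]].
Characteristic polynomial det(A - λI) = λ^2 - 4λ + 3 = 0.
Eigenvalues λ = 1, 3.
For λ=1: (A-λI) row 1 is [4, 2], so an eigenvector is (-1, 2).
For λ=3: (A-λI) row 1 is [2, 2], so an eigenvector is (-1, 1).
General solution: C_1e^(t)(-1,2) + C_2e^(3t)(-1,1).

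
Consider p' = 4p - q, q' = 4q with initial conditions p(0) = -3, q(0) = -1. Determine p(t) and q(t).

Coefficient matrix A = [[4, -1], [0, 4]].
Characteristic polynomial det(A - λI) = λ^2 - 8λ + 16 = 0.
Single eigenvalue λ = 4 with algebraic multiplicity 2.
Eigenvector v = (1,0); generalized eigenvector w with (A-λI)w=v is (-2,-1).
General solution: e^(4t)[C_1·v + C_2·(t·v + w)].
Applying p(0)=-3, q(0)=-1 gives C_1=-1, C_2=1.

p(t) = te^(4t) - 3e^(4t), q(t) = -e^(4t)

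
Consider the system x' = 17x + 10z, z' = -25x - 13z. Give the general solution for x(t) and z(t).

Coefficient matrix A = [[17, 10], [-25, -13]].
Characteristic polynomial det(A - λI) = λ^2 - 4λ + 29 = 0.
Eigenvalues λ = 2 ± 5i (complex conjugate pair).
For λ=2+5i: an eigenvector is (-1,1) - i(-1,2) = (-1 + i, 1 - 2i).
A real fundamental pair from Re and Im of e^((2+5i)t)v: X_1 = e^(2t)(cos(5t)·(-1,1) + sin(5t)·(-1,2)), X_2 = e^(2t)(sin(5t)·(-1,1) - cos(5t)·(-1,2)).
General solution: c_1X_1 + c_2X_2.

x(t) = -c_1e^(2t)sin(5t) - c_1e^(2t)cos(5t) - c_2e^(2t)sin(5t) + c_2e^(2t)cos(5t), z(t) = 2c_1e^(2t)sin(5t) + c_1e^(2t)cos(5t) + c_2e^(2t)sin(5t) - 2c_2e^(2t)cos(5t)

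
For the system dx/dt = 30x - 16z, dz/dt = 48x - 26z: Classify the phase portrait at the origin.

saddle

A = [[30,-16],[48,-26]]; det(A-λI) = λ^2 - 4λ - 12.
λ = -2, 6: opposite signs.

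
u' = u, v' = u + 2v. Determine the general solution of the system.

u(t) = K_2e^(t), v(t) = K_1e^(2t) - K_2e^(t)

Coefficient matrix A = [[1, 0], [1, 2]].
Characteristic polynomial det(A - λI) = λ^2 - 3λ + 2 = 0.
Eigenvalues λ = 2, 1.
For λ=2: (A-λI) row 1 is [-1, 0], so an eigenvector is (0, 1).
For λ=1: (A-λI) row 2 is [1, 1], so an eigenvector is (1, -1).
General solution: K_1e^(2t)(0,1) + K_2e^(t)(1,-1).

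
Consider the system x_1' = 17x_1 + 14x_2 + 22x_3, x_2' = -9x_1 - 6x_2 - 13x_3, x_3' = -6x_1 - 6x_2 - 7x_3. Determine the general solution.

x_1(t) = K_1e^(3t) + 2K_2e^(2t) - 2K_3e^(-t), x_2(t) = -K_1e^(3t) + K_2e^(2t) + K_3e^(-t), x_3(t) = -2K_2e^(2t) + K_3e^(-t)

Coefficient matrix A = [[17, 14, 22], [-9, -6, -13], [-6, -6, -7]].
det(A - λI) = 0 gives eigenvalues λ = 3, 2, -1.
For λ=3: eigenvector (1,-1,0).
For λ=2: eigenvector (2,1,-2).
For λ=-1: eigenvector (-2,1,1).
General solution: K_1e^(3t)(1,-1,0) + K_2e^(2t)(2,1,-2) + K_3e^(-t)(-2,1,1).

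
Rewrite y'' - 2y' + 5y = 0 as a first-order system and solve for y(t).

Let x_1 = y, x_2 = y'. Then x_1' = x_2 and x_2' = -5x_1 + 2x_2.
A = [[0,1],[-5,2]]; det(A-λI) = λ^2 - 2λ + 5.
Eigenvalues λ = 1 ± 2i.

y(t) = K_1e^(t)cos(2t) + K_2e^(t)sin(2t)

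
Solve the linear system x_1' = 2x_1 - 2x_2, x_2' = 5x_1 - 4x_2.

Coefficient matrix A = [[2, -2], [5, -4]].
Characteristic polynomial det(A - λI) = λ^2 + 2λ + 2 = 0.
Eigenvalues λ = -1 ± i (complex conjugate pair).
For λ=-1+i: an eigenvector is (1,2) - i(-1,-1) = (1 + i, 2 + i).
A real fundamental pair from Re and Im of e^((-1+i)t)v: X_1 = e^(-t)(cos(t)·(1,2) + sin(t)·(-1,-1)), X_2 = e^(-t)(sin(t)·(1,2) - cos(t)·(-1,-1)).
General solution: c_1X_1 + c_2X_2.

x_1(t) = -c_1e^(-t)sin(t) + c_1e^(-t)cos(t) + c_2e^(-t)sin(t) + c_2e^(-t)cos(t), x_2(t) = -c_1e^(-t)sin(t) + 2c_1e^(-t)cos(t) + 2c_2e^(-t)sin(t) + c_2e^(-t)cos(t)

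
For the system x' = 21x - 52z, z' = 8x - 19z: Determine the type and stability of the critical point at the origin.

unstable spiral

A = [[21,-52],[8,-19]]; det(A-λI) = λ^2 - 2λ + 17.
λ = 1 ± 4i: positive real part.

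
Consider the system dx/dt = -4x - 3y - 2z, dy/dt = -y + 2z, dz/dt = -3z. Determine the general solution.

x(t) = K_1e^(-4t) - K_2e^(-t) + K_3e^(-3t), y(t) = K_2e^(-t) - K_3e^(-3t), z(t) = K_3e^(-3t)

Coefficient matrix A = [[-4, -3, -2], [0, -1, 2], [0, 0, -3]].
det(A - λI) = 0 gives eigenvalues λ = -4, -1, -3.
For λ=-4: eigenvector (1,0,0).
For λ=-1: eigenvector (-1,1,0).
For λ=-3: eigenvector (1,-1,1).
General solution: K_1e^(-4t)(1,0,0) + K_2e^(-t)(-1,1,0) + K_3e^(-3t)(1,-1,1).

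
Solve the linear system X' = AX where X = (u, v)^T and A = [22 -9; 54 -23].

Coefficient matrix A = [[22, -9], [54, -23]].
Characteristic polynomial det(A - λI) = λ^2 + λ - 20 = 0.
Eigenvalues λ = -5, 4.
For λ=-5: (A-λI) row 1 is [27, -9], so an eigenvector is (-1, -3).
For λ=4: (A-λI) row 1 is [18, -9], so an eigenvector is (-1, -2).
General solution: K_1e^(-5t)(-1,-3) + K_2e^(4t)(-1,-2).

u(t) = -K_1e^(-5t) - K_2e^(4t), v(t) = -3K_1e^(-5t) - 2K_2e^(4t)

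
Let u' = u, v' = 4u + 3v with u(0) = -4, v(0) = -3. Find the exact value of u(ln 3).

-12

A = [[1,0],[4,3]]; eigenvalues λ = 3, 1.
Eigenvectors: (0,-1) for λ=3, (1,-2) for λ=1.
From the initial condition, c_1 = 11, c_2 = -4.
u(ln 3) = (11)(3^3)(0) + (-4)(3^1)(1) = -12.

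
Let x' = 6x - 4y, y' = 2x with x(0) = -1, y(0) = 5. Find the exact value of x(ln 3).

-873

A = [[6,-4],[2,0]]; eigenvalues λ = 2, 4.
Eigenvectors: (-1,-1) for λ=2, (2,1) for λ=4.
From the initial condition, c_1 = -11, c_2 = -6.
x(ln 3) = (-11)(3^2)(-1) + (-6)(3^4)(2) = -873.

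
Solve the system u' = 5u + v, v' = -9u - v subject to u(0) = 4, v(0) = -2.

Coefficient matrix A = [[5, 1], [-9, -1]].
Characteristic polynomial det(A - λI) = λ^2 - 4λ + 4 = 0.
Single eigenvalue λ = 2 with algebraic multiplicity 2.
Eigenvector v = (1,-3); generalized eigenvector w with (A-λI)w=v is (1,-2).
General solution: e^(2t)[c_1·v + c_2·(t·v + w)].
Applying u(0)=4, v(0)=-2 gives c_1=-6, c_2=10.

u(t) = 10te^(2t) + 4e^(2t), v(t) = -30te^(2t) - 2e^(2t)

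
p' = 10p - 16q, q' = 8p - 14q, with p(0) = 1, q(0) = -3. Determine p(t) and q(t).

p(t) = 8e^(2t) - 7e^(-6t), q(t) = 4e^(2t) - 7e^(-6t)

Coefficient matrix A = [[10, -16], [8, -14]].
Characteristic polynomial det(A - λI) = λ^2 + 4λ - 12 = 0.
Eigenvalues λ = -6, 2.
For λ=-6: (A-λI) row 1 is [16, -16], so an eigenvector is (-1, -1).
For λ=2: (A-λI) row 1 is [8, -16], so an eigenvector is (-2, -1).
General solution: K_1e^(-6t)(-1,-1) + K_2e^(2t)(-2,-1).
Applying p(0)=1, q(0)=-3 gives K_1=7, K_2=-4.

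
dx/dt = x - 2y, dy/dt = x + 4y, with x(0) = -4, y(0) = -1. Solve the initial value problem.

Coefficient matrix A = [[1, -2], [1, 4]].
Characteristic polynomial det(A - λI) = λ^2 - 5λ + 6 = 0.
Eigenvalues λ = 3, 2.
For λ=3: (A-λI) row 1 is [-2, -2], so an eigenvector is (-1, 1).
For λ=2: (A-λI) row 1 is [-1, -2], so an eigenvector is (2, -1).
General solution: c_1e^(3t)(-1,1) + c_2e^(2t)(2,-1).
Applying x(0)=-4, y(0)=-1 gives c_1=-6, c_2=-5.

x(t) = 6e^(3t) - 10e^(2t), y(t) = -6e^(3t) + 5e^(2t)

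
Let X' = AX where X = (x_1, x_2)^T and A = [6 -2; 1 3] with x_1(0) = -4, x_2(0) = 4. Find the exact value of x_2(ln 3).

A = [[6,-2],[1,3]]; eigenvalues λ = 4, 5.
Eigenvectors: (1,1) for λ=4, (2,1) for λ=5.
From the initial condition, c_1 = 12, c_2 = -8.
x_2(ln 3) = (12)(3^4)(1) + (-8)(3^5)(1) = -972.

-972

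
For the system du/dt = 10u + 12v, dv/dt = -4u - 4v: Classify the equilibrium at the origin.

unstable node

A = [[10,12],[-4,-4]]; det(A-λI) = λ^2 - 6λ + 8.
λ = 2, 4: both positive.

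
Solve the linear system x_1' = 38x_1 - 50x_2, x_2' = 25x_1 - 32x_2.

Coefficient matrix A = [[38, -50], [25, -32]].
Characteristic polynomial det(A - λI) = λ^2 - 6λ + 34 = 0.
Eigenvalues λ = 3 ± 5i (complex conjugate pair).
For λ=3+5i: an eigenvector is (1,1) - i(-3,-2) = (1 + 3i, 1 + 2i).
A real fundamental pair from Re and Im of e^((3+5i)t)v: X_1 = e^(3t)(cos(5t)·(1,1) + sin(5t)·(-3,-2)), X_2 = e^(3t)(sin(5t)·(1,1) - cos(5t)·(-3,-2)).
General solution: C_1X_1 + C_2X_2.

x_1(t) = -3C_1e^(3t)sin(5t) + C_1e^(3t)cos(5t) + C_2e^(3t)sin(5t) + 3C_2e^(3t)cos(5t), x_2(t) = -2C_1e^(3t)sin(5t) + C_1e^(3t)cos(5t) + C_2e^(3t)sin(5t) + 2C_2e^(3t)cos(5t)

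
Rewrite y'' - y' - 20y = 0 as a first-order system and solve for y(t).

Let x_1 = y, x_2 = y'. Then x_1' = x_2 and x_2' = 20x_1 + x_2.
A = [[0,1],[20,1]]; det(A-λI) = λ^2 - λ - 20.
Eigenvalues λ = 5, -4 with eigenvectors (1,5), (1,-4).

y(t) = K_1e^(5t) + K_2e^(-4t)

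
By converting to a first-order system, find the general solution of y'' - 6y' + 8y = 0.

y(t) = C_1e^(4t) + C_2e^(2t)

Let x_1 = y, x_2 = y'. Then x_1' = x_2 and x_2' = -8x_1 + 6x_2.
A = [[0,1],[-8,6]]; det(A-λI) = λ^2 - 6λ + 8.
Eigenvalues λ = 4, 2 with eigenvectors (1,4), (1,2).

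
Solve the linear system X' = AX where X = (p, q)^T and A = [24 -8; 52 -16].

Coefficient matrix A = [[24, -8], [52, -16]].
Characteristic polynomial det(A - λI) = λ^2 - 8λ + 32 = 0.
Eigenvalues λ = 4 ± 4i (complex conjugate pair).
For λ=4+4i: an eigenvector is (1,3) - i(-1,-2) = (1 + i, 3 + 2i).
A real fundamental pair from Re and Im of e^((4+4i)t)v: X_1 = e^(4t)(cos(4t)·(1,3) + sin(4t)·(-1,-2)), X_2 = e^(4t)(sin(4t)·(1,3) - cos(4t)·(-1,-2)).
General solution: C_1X_1 + C_2X_2.

p(t) = -C_1e^(4t)sin(4t) + C_1e^(4t)cos(4t) + C_2e^(4t)sin(4t) + C_2e^(4t)cos(4t), q(t) = -2C_1e^(4t)sin(4t) + 3C_1e^(4t)cos(4t) + 3C_2e^(4t)sin(4t) + 2C_2e^(4t)cos(4t)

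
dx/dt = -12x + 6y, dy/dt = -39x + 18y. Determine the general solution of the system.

x(t) = C_1e^(3t)sin(3t) + C_1e^(3t)cos(3t) + C_2e^(3t)sin(3t) - C_2e^(3t)cos(3t), y(t) = 2C_1e^(3t)sin(3t) + 3C_1e^(3t)cos(3t) + 3C_2e^(3t)sin(3t) - 2C_2e^(3t)cos(3t)

Coefficient matrix A = [[-12, 6], [-39, 18]].
Characteristic polynomial det(A - λI) = λ^2 - 6λ + 18 = 0.
Eigenvalues λ = 3 ± 3i (complex conjugate pair).
For λ=3+3i: an eigenvector is (1,3) - i(1,2) = (1 - i, 3 - 2i).
A real fundamental pair from Re and Im of e^((3+3i)t)v: X_1 = e^(3t)(cos(3t)·(1,3) + sin(3t)·(1,2)), X_2 = e^(3t)(sin(3t)·(1,3) - cos(3t)·(1,2)).
General solution: C_1X_1 + C_2X_2.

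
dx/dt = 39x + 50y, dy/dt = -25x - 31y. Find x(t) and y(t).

x(t) = 3K_1e^(4t)sin(5t) - K_1e^(4t)cos(5t) - K_2e^(4t)sin(5t) - 3K_2e^(4t)cos(5t), y(t) = -2K_1e^(4t)sin(5t) + K_1e^(4t)cos(5t) + K_2e^(4t)sin(5t) + 2K_2e^(4t)cos(5t)

Coefficient matrix A = [[39, 50], [-25, -31]].
Characteristic polynomial det(A - λI) = λ^2 - 8λ + 41 = 0.
Eigenvalues λ = 4 ± 5i (complex conjugate pair).
For λ=4+5i: an eigenvector is (-1,1) - i(3,-2) = (-1 - 3i, 1 + 2i).
A real fundamental pair from Re and Im of e^((4+5i)t)v: X_1 = e^(4t)(cos(5t)·(-1,1) + sin(5t)·(3,-2)), X_2 = e^(4t)(sin(5t)·(-1,1) - cos(5t)·(3,-2)).
General solution: K_1X_1 + K_2X_2.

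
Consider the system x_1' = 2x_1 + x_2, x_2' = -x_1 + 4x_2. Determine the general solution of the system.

x_1(t) = c_1e^(3t) + c_2te^(3t) + 2c_2e^(3t), x_2(t) = c_1e^(3t) + c_2te^(3t) + 3c_2e^(3t)

Coefficient matrix A = [[2, 1], [-1, 4]].
Characteristic polynomial det(A - λI) = λ^2 - 6λ + 9 = 0.
Single eigenvalue λ = 3 with algebraic multiplicity 2.
Eigenvector v = (1,1); generalized eigenvector w with (A-λI)w=v is (2,3).
General solution: e^(3t)[c_1·v + c_2·(t·v + w)].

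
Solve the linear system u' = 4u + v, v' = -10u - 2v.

u(t) = c_1e^(t)cos(t) + c_2e^(t)sin(t), v(t) = -c_1e^(t)sin(t) - 3c_1e^(t)cos(t) - 3c_2e^(t)sin(t) + c_2e^(t)cos(t)

Coefficient matrix A = [[4, 1], [-10, -2]].
Characteristic polynomial det(A - λI) = λ^2 - 2λ + 2 = 0.
Eigenvalues λ = 1 ± i (complex conjugate pair).
For λ=1+i: an eigenvector is (1,-3) - i(0,-1) = (1, -3 + i).
A real fundamental pair from Re and Im of e^((1+i)t)v: X_1 = e^(t)(cos(t)·(1,-3) + sin(t)·(0,-1)), X_2 = e^(t)(sin(t)·(1,-3) - cos(t)·(0,-1)).
General solution: c_1X_1 + c_2X_2.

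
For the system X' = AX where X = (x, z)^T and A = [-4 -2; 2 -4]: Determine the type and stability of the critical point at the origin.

A = [[-4,-2],[2,-4]]; det(A-λI) = λ^2 + 8λ + 20.
λ = -4 ± 2i: negative real part.

stable spiral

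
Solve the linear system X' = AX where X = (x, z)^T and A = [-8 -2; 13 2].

Coefficient matrix A = [[-8, -2], [13, 2]].
Characteristic polynomial det(A - λI) = λ^2 + 6λ + 10 = 0.
Eigenvalues λ = -3 ± i (complex conjugate pair).
For λ=-3+i: an eigenvector is (1,-3) - i(1,-2) = (1 - i, -3 + 2i).
A real fundamental pair from Re and Im of e^((-3+i)t)v: X_1 = e^(-3t)(cos(t)·(1,-3) + sin(t)·(1,-2)), X_2 = e^(-3t)(sin(t)·(1,-3) - cos(t)·(1,-2)).
General solution: c_1X_1 + c_2X_2.

x(t) = c_1e^(-3t)sin(t) + c_1e^(-3t)cos(t) + c_2e^(-3t)sin(t) - c_2e^(-3t)cos(t), z(t) = -2c_1e^(-3t)sin(t) - 3c_1e^(-3t)cos(t) - 3c_2e^(-3t)sin(t) + 2c_2e^(-3t)cos(t)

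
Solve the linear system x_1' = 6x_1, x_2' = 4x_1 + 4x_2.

x_1(t) = -c_2e^(6t), x_2(t) = c_1e^(4t) - 2c_2e^(6t)

Coefficient matrix A = [[6, 0], [4, 4]].
Characteristic polynomial det(A - λI) = λ^2 - 10λ + 24 = 0.
Eigenvalues λ = 4, 6.
For λ=4: (A-λI) row 1 is [2, 0], so an eigenvector is (0, 1).
For λ=6: (A-λI) row 2 is [4, -2], so an eigenvector is (-1, -2).
General solution: c_1e^(4t)(0,1) + c_2e^(6t)(-1,-2).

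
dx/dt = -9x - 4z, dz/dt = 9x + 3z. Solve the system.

Coefficient matrix A = [[-9, -4], [9, 3]].
Characteristic polynomial det(A - λI) = λ^2 + 6λ + 9 = 0.
Single eigenvalue λ = -3 with algebraic multiplicity 2.
Eigenvector v = (-2,3); generalized eigenvector w with (A-λI)w=v is (-1,2).
General solution: e^(-3t)[K_1·v + K_2·(t·v + w)].

x(t) = -2K_1e^(-3t) - 2K_2te^(-3t) - K_2e^(-3t), z(t) = 3K_1e^(-3t) + 3K_2te^(-3t) + 2K_2e^(-3t)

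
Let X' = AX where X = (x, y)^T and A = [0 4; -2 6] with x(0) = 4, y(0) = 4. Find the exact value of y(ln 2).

A = [[0,4],[-2,6]]; eigenvalues λ = 2, 4.
Eigenvectors: (2,1) for λ=2, (-1,-1) for λ=4.
From the initial condition, c_1 = 0, c_2 = -4.
y(ln 2) = (0)(2^2)(1) + (-4)(2^4)(-1) = 64.

64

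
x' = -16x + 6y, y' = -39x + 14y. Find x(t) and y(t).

Coefficient matrix A = [[-16, 6], [-39, 14]].
Characteristic polynomial det(A - λI) = λ^2 + 2λ + 10 = 0.
Eigenvalues λ = -1 ± 3i (complex conjugate pair).
For λ=-1+3i: an eigenvector is (1,3) - i(1,2) = (1 - i, 3 - 2i).
A real fundamental pair from Re and Im of e^((-1+3i)t)v: X_1 = e^(-t)(cos(3t)·(1,3) + sin(3t)·(1,2)), X_2 = e^(-t)(sin(3t)·(1,3) - cos(3t)·(1,2)).
General solution: K_1X_1 + K_2X_2.

x(t) = K_1e^(-t)sin(3t) + K_1e^(-t)cos(3t) + K_2e^(-t)sin(3t) - K_2e^(-t)cos(3t), y(t) = 2K_1e^(-t)sin(3t) + 3K_1e^(-t)cos(3t) + 3K_2e^(-t)sin(3t) - 2K_2e^(-t)cos(3t)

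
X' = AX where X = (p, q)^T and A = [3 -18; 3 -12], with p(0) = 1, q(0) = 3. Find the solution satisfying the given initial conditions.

Coefficient matrix A = [[3, -18], [3, -12]].
Characteristic polynomial det(A - λI) = λ^2 + 9λ + 18 = 0.
Eigenvalues λ = -6, -3.
For λ=-6: (A-λI) row 1 is [9, -18], so an eigenvector is (2, 1).
For λ=-3: (A-λI) row 1 is [6, -18], so an eigenvector is (-3, -1).
General solution: c_1e^(-6t)(2,1) + c_2e^(-3t)(-3,-1).
Applying p(0)=1, q(0)=3 gives c_1=8, c_2=5.

p(t) = -15e^(-3t) + 16e^(-6t), q(t) = -5e^(-3t) + 8e^(-6t)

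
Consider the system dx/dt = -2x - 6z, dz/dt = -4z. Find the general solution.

Coefficient matrix A = [[-2, -6], [0, -4]].
Characteristic polynomial det(A - λI) = λ^2 + 6λ + 8 = 0.
Eigenvalues λ = -4, -2.
For λ=-4: (A-λI) row 1 is [2, -6], so an eigenvector is (3, 1).
For λ=-2: (A-λI) row 1 is [0, -6], so an eigenvector is (-1, 0).
General solution: K_1e^(-4t)(3,1) + K_2e^(-2t)(-1,0).

x(t) = 3K_1e^(-4t) - K_2e^(-2t), z(t) = K_1e^(-4t)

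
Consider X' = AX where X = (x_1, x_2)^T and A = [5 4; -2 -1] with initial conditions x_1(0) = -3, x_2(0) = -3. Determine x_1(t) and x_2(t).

x_1(t) = -12e^(3t) + 9e^(t), x_2(t) = 6e^(3t) - 9e^(t)

Coefficient matrix A = [[5, 4], [-2, -1]].
Characteristic polynomial det(A - λI) = λ^2 - 4λ + 3 = 0.
Eigenvalues λ = 1, 3.
For λ=1: (A-λI) row 1 is [4, 4], so an eigenvector is (-1, 1).
For λ=3: (A-λI) row 1 is [2, 4], so an eigenvector is (-2, 1).
General solution: K_1e^(t)(-1,1) + K_2e^(3t)(-2,1).
Applying x_1(0)=-3, x_2(0)=-3 gives K_1=-9, K_2=6.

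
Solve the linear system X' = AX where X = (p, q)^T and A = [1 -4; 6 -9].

p(t) = -2K_1e^(-5t) + K_2e^(-3t), q(t) = -3K_1e^(-5t) + K_2e^(-3t)

Coefficient matrix A = [[1, -4], [6, -9]].
Characteristic polynomial det(A - λI) = λ^2 + 8λ + 15 = 0.
Eigenvalues λ = -5, -3.
For λ=-5: (A-λI) row 1 is [6, -4], so an eigenvector is (-2, -3).
For λ=-3: (A-λI) row 1 is [4, -4], so an eigenvector is (1, 1).
General solution: K_1e^(-5t)(-2,-3) + K_2e^(-3t)(1,1).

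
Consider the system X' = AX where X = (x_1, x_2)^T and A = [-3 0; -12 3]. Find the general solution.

x_1(t) = -c_2e^(-3t), x_2(t) = c_1e^(3t) - 2c_2e^(-3t)

Coefficient matrix A = [[-3, 0], [-12, 3]].
Characteristic polynomial det(A - λI) = λ^2 - 9 = 0.
Eigenvalues λ = 3, -3.
For λ=3: (A-λI) row 1 is [-6, 0], so an eigenvector is (0, 1).
For λ=-3: (A-λI) row 2 is [-12, 6], so an eigenvector is (-1, -2).
General solution: c_1e^(3t)(0,1) + c_2e^(-3t)(-1,-2).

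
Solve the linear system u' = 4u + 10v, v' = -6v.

u(t) = -K_1e^(4t) + K_2e^(-6t), v(t) = -K_2e^(-6t)

Coefficient matrix A = [[4, 10], [0, -6]].
Characteristic polynomial det(A - λI) = λ^2 + 2λ - 24 = 0.
Eigenvalues λ = 4, -6.
For λ=4: (A-λI) row 1 is [0, 10], so an eigenvector is (-1, 0).
For λ=-6: (A-λI) row 1 is [10, 10], so an eigenvector is (1, -1).
General solution: K_1e^(4t)(-1,0) + K_2e^(-6t)(1,-1).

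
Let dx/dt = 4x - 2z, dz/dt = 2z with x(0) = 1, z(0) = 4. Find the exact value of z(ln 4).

64

A = [[4,-2],[0,2]]; eigenvalues λ = 2, 4.
Eigenvectors: (-1,-1) for λ=2, (1,0) for λ=4.
From the initial condition, c_1 = -4, c_2 = -3.
z(ln 4) = (-4)(4^2)(-1) + (-3)(4^4)(0) = 64.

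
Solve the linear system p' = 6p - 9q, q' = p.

p(t) = 3C_1e^(3t) + 3C_2te^(3t) - 2C_2e^(3t), q(t) = C_1e^(3t) + C_2te^(3t) - C_2e^(3t)

Coefficient matrix A = [[6, -9], [1, 0]].
Characteristic polynomial det(A - λI) = λ^2 - 6λ + 9 = 0.
Single eigenvalue λ = 3 with algebraic multiplicity 2.
Eigenvector v = (3,1); generalized eigenvector w with (A-λI)w=v is (-2,-1).
General solution: e^(3t)[C_1·v + C_2·(t·v + w)].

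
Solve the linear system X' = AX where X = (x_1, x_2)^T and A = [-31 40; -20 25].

x_1(t) = -3c_1e^(-3t)sin(4t) - c_1e^(-3t)cos(4t) - c_2e^(-3t)sin(4t) + 3c_2e^(-3t)cos(4t), x_2(t) = -2c_1e^(-3t)sin(4t) - c_1e^(-3t)cos(4t) - c_2e^(-3t)sin(4t) + 2c_2e^(-3t)cos(4t)

Coefficient matrix A = [[-31, 40], [-20, 25]].
Characteristic polynomial det(A - λI) = λ^2 + 6λ + 25 = 0.
Eigenvalues λ = -3 ± 4i (complex conjugate pair).
For λ=-3+4i: an eigenvector is (-1,-1) - i(-3,-2) = (-1 + 3i, -1 + 2i).
A real fundamental pair from Re and Im of e^((-3+4i)t)v: X_1 = e^(-3t)(cos(4t)·(-1,-1) + sin(4t)·(-3,-2)), X_2 = e^(-3t)(sin(4t)·(-1,-1) - cos(4t)·(-3,-2)).
General solution: c_1X_1 + c_2X_2.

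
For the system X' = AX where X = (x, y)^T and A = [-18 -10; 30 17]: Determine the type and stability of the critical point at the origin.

saddle

A = [[-18,-10],[30,17]]; det(A-λI) = λ^2 + λ - 6.
λ = -3, 2: opposite signs.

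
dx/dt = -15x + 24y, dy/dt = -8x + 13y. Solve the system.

Coefficient matrix A = [[-15, 24], [-8, 13]].
Characteristic polynomial det(A - λI) = λ^2 + 2λ - 3 = 0.
Eigenvalues λ = 1, -3.
For λ=1: (A-λI) row 1 is [-16, 24], so an eigenvector is (3, 2).
For λ=-3: (A-λI) row 1 is [-12, 24], so an eigenvector is (-2, -1).
General solution: C_1e^(t)(3,2) + C_2e^(-3t)(-2,-1).

x(t) = 3C_1e^(t) - 2C_2e^(-3t), y(t) = 2C_1e^(t) - C_2e^(-3t)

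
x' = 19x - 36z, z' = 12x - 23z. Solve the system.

x(t) = 3C_1e^(-5t) - 2C_2e^(t), z(t) = 2C_1e^(-5t) - C_2e^(t)

Coefficient matrix A = [[19, -36], [12, -23]].
Characteristic polynomial det(A - λI) = λ^2 + 4λ - 5 = 0.
Eigenvalues λ = -5, 1.
For λ=-5: (A-λI) row 1 is [24, -36], so an eigenvector is (3, 2).
For λ=1: (A-λI) row 1 is [18, -36], so an eigenvector is (-2, -1).
General solution: C_1e^(-5t)(3,2) + C_2e^(t)(-2,-1).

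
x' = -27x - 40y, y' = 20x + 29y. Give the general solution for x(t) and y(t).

Coefficient matrix A = [[-27, -40], [20, 29]].
Characteristic polynomial det(A - λI) = λ^2 - 2λ + 17 = 0.
Eigenvalues λ = 1 ± 4i (complex conjugate pair).
For λ=1+4i: an eigenvector is (-3,2) - i(1,-1) = (-3 - i, 2 + i).
A real fundamental pair from Re and Im of e^((1+4i)t)v: X_1 = e^(t)(cos(4t)·(-3,2) + sin(4t)·(1,-1)), X_2 = e^(t)(sin(4t)·(-3,2) - cos(4t)·(1,-1)).
General solution: c_1X_1 + c_2X_2.

x(t) = c_1e^(t)sin(4t) - 3c_1e^(t)cos(4t) - 3c_2e^(t)sin(4t) - c_2e^(t)cos(4t), y(t) = -c_1e^(t)sin(4t) + 2c_1e^(t)cos(4t) + 2c_2e^(t)sin(4t) + c_2e^(t)cos(4t)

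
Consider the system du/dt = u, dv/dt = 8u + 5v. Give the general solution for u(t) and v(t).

u(t) = -K_2e^(t), v(t) = -K_1e^(5t) + 2K_2e^(t)

Coefficient matrix A = [[1, 0], [8, 5]].
Characteristic polynomial det(A - λI) = λ^2 - 6λ + 5 = 0.
Eigenvalues λ = 5, 1.
For λ=5: (A-λI) row 1 is [-4, 0], so an eigenvector is (0, -1).
For λ=1: (A-λI) row 2 is [8, 4], so an eigenvector is (-1, 2).
General solution: K_1e^(5t)(0,-1) + K_2e^(t)(-1,2).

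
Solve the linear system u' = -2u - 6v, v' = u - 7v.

Coefficient matrix A = [[-2, -6], [1, -7]].
Characteristic polynomial det(A - λI) = λ^2 + 9λ + 20 = 0.
Eigenvalues λ = -4, -5.
For λ=-4: (A-λI) row 1 is [2, -6], so an eigenvector is (-3, -1).
For λ=-5: (A-λI) row 1 is [3, -6], so an eigenvector is (2, 1).
General solution: K_1e^(-4t)(-3,-1) + K_2e^(-5t)(2,1).

u(t) = -3K_1e^(-4t) + 2K_2e^(-5t), v(t) = -K_1e^(-4t) + K_2e^(-5t)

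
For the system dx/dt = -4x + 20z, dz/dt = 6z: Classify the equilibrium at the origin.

saddle

A = [[-4,20],[0,6]]; det(A-λI) = λ^2 - 2λ - 24.
λ = 6, -4: opposite signs.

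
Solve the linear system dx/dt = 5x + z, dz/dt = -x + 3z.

Coefficient matrix A = [[5, 1], [-1, 3]].
Characteristic polynomial det(A - λI) = λ^2 - 8λ + 16 = 0.
Single eigenvalue λ = 4 with algebraic multiplicity 2.
Eigenvector v = (-1,1); generalized eigenvector w with (A-λI)w=v is (0,-1).
General solution: e^(4t)[C_1·v + C_2·(t·v + w)].

x(t) = -C_1e^(4t) - C_2te^(4t), z(t) = C_1e^(4t) + C_2te^(4t) - C_2e^(4t)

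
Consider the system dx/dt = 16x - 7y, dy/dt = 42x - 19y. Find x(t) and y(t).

Coefficient matrix A = [[16, -7], [42, -19]].
Characteristic polynomial det(A - λI) = λ^2 + 3λ - 10 = 0.
Eigenvalues λ = 2, -5.
For λ=2: (A-λI) row 1 is [14, -7], so an eigenvector is (-1, -2).
For λ=-5: (A-λI) row 1 is [21, -7], so an eigenvector is (-1, -3).
General solution: K_1e^(2t)(-1,-2) + K_2e^(-5t)(-1,-3).

x(t) = -K_1e^(2t) - K_2e^(-5t), y(t) = -2K_1e^(2t) - 3K_2e^(-5t)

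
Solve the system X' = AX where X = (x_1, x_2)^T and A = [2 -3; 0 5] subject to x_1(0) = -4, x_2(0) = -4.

x_1(t) = 4e^(5t) - 8e^(2t), x_2(t) = -4e^(5t)

Coefficient matrix A = [[2, -3], [0, 5]].
Characteristic polynomial det(A - λI) = λ^2 - 7λ + 10 = 0.
Eigenvalues λ = 2, 5.
For λ=2: (A-λI) row 1 is [0, -3], so an eigenvector is (-1, 0).
For λ=5: (A-λI) row 1 is [-3, -3], so an eigenvector is (-1, 1).
General solution: C_1e^(2t)(-1,0) + C_2e^(5t)(-1,1).
Applying x_1(0)=-4, x_2(0)=-4 gives C_1=8, C_2=-4.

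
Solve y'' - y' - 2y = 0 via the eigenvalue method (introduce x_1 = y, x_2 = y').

Let x_1 = y, x_2 = y'. Then x_1' = x_2 and x_2' = 2x_1 + x_2.
A = [[0,1],[2,1]]; det(A-λI) = λ^2 - λ - 2.
Eigenvalues λ = 2, -1 with eigenvectors (1,2), (1,-1).

y(t) = c_1e^(2t) + c_2e^(-t)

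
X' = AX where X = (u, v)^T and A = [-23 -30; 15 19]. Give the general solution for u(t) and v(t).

Coefficient matrix A = [[-23, -30], [15, 19]].
Characteristic polynomial det(A - λI) = λ^2 + 4λ + 13 = 0.
Eigenvalues λ = -2 ± 3i (complex conjugate pair).
For λ=-2+3i: an eigenvector is (-3,2) - i(1,-1) = (-3 - i, 2 + i).
A real fundamental pair from Re and Im of e^((-2+3i)t)v: X_1 = e^(-2t)(cos(3t)·(-3,2) + sin(3t)·(1,-1)), X_2 = e^(-2t)(sin(3t)·(-3,2) - cos(3t)·(1,-1)).
General solution: K_1X_1 + K_2X_2.

u(t) = K_1e^(-2t)sin(3t) - 3K_1e^(-2t)cos(3t) - 3K_2e^(-2t)sin(3t) - K_2e^(-2t)cos(3t), v(t) = -K_1e^(-2t)sin(3t) + 2K_1e^(-2t)cos(3t) + 2K_2e^(-2t)sin(3t) + K_2e^(-2t)cos(3t)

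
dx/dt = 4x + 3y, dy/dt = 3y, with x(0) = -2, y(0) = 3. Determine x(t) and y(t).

x(t) = 7e^(4t) - 9e^(3t), y(t) = 3e^(3t)

Coefficient matrix A = [[4, 3], [0, 3]].
Characteristic polynomial det(A - λI) = λ^2 - 7λ + 12 = 0.
Eigenvalues λ = 4, 3.
For λ=4: (A-λI) row 1 is [0, 3], so an eigenvector is (-1, 0).
For λ=3: (A-λI) row 1 is [1, 3], so an eigenvector is (3, -1).
General solution: C_1e^(4t)(-1,0) + C_2e^(3t)(3,-1).
Applying x(0)=-2, y(0)=3 gives C_1=-7, C_2=-3.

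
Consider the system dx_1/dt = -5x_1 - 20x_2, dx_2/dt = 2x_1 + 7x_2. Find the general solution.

Coefficient matrix A = [[-5, -20], [2, 7]].
Characteristic polynomial det(A - λI) = λ^2 - 2λ + 5 = 0.
Eigenvalues λ = 1 ± 2i (complex conjugate pair).
For λ=1+2i: an eigenvector is (-3,1) - i(-1,0) = (-3 + i, 1).
A real fundamental pair from Re and Im of e^((1+2i)t)v: X_1 = e^(t)(cos(2t)·(-3,1) + sin(2t)·(-1,0)), X_2 = e^(t)(sin(2t)·(-3,1) - cos(2t)·(-1,0)).
General solution: K_1X_1 + K_2X_2.

x_1(t) = -K_1e^(t)sin(2t) - 3K_1e^(t)cos(2t) - 3K_2e^(t)sin(2t) + K_2e^(t)cos(2t), x_2(t) = K_1e^(t)cos(2t) + K_2e^(t)sin(2t)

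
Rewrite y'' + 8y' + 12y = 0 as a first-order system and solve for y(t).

y(t) = C_1e^(-6t) + C_2e^(-2t)

Let x_1 = y, x_2 = y'. Then x_1' = x_2 and x_2' = -12x_1 - 8x_2.
A = [[0,1],[-12,-8]]; det(A-λI) = λ^2 + 8λ + 12.
Eigenvalues λ = -6, -2 with eigenvectors (1,-6), (1,-2).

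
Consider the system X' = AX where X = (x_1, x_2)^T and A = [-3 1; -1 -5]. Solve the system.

Coefficient matrix A = [[-3, 1], [-1, -5]].
Characteristic polynomial det(A - λI) = λ^2 + 8λ + 16 = 0.
Single eigenvalue λ = -4 with algebraic multiplicity 2.
Eigenvector v = (-1,1); generalized eigenvector w with (A-λI)w=v is (0,-1).
General solution: e^(-4t)[K_1·v + K_2·(t·v + w)].

x_1(t) = -K_1e^(-4t) - K_2te^(-4t), x_2(t) = K_1e^(-4t) + K_2te^(-4t) - K_2e^(-4t)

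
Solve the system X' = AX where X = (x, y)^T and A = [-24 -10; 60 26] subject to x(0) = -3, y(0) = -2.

Coefficient matrix A = [[-24, -10], [60, 26]].
Characteristic polynomial det(A - λI) = λ^2 - 2λ - 24 = 0.
Eigenvalues λ = 6, -4.
For λ=6: (A-λI) row 1 is [-30, -10], so an eigenvector is (1, -3).
For λ=-4: (A-λI) row 1 is [-20, -10], so an eigenvector is (1, -2).
General solution: C_1e^(6t)(1,-3) + C_2e^(-4t)(1,-2).
Applying x(0)=-3, y(0)=-2 gives C_1=8, C_2=-11.

x(t) = 8e^(6t) - 11e^(-4t), y(t) = -24e^(6t) + 22e^(-4t)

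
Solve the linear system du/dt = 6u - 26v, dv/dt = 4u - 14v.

Coefficient matrix A = [[6, -26], [4, -14]].
Characteristic polynomial det(A - λI) = λ^2 + 8λ + 20 = 0.
Eigenvalues λ = -4 ± 2i (complex conjugate pair).
For λ=-4+2i: an eigenvector is (-3,-1) - i(-2,-1) = (-3 + 2i, -1 + i).
A real fundamental pair from Re and Im of e^((-4+2i)t)v: X_1 = e^(-4t)(cos(2t)·(-3,-1) + sin(2t)·(-2,-1)), X_2 = e^(-4t)(sin(2t)·(-3,-1) - cos(2t)·(-2,-1)).
General solution: K_1X_1 + K_2X_2.

u(t) = -2K_1e^(-4t)sin(2t) - 3K_1e^(-4t)cos(2t) - 3K_2e^(-4t)sin(2t) + 2K_2e^(-4t)cos(2t), v(t) = -K_1e^(-4t)sin(2t) - K_1e^(-4t)cos(2t) - K_2e^(-4t)sin(2t) + K_2e^(-4t)cos(2t)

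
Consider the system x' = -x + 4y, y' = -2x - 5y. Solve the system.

x(t) = c_1e^(-3t)sin(2t) + c_1e^(-3t)cos(2t) + c_2e^(-3t)sin(2t) - c_2e^(-3t)cos(2t), y(t) = -c_1e^(-3t)sin(2t) + c_2e^(-3t)cos(2t)

Coefficient matrix A = [[-1, 4], [-2, -5]].
Characteristic polynomial det(A - λI) = λ^2 + 6λ + 13 = 0.
Eigenvalues λ = -3 ± 2i (complex conjugate pair).
For λ=-3+2i: an eigenvector is (1,0) - i(1,-1) = (1 - i, 0 + i).
A real fundamental pair from Re and Im of e^((-3+2i)t)v: X_1 = e^(-3t)(cos(2t)·(1,0) + sin(2t)·(1,-1)), X_2 = e^(-3t)(sin(2t)·(1,0) - cos(2t)·(1,-1)).
General solution: c_1X_1 + c_2X_2.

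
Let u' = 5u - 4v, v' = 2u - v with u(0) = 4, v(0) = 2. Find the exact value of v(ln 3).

A = [[5,-4],[2,-1]]; eigenvalues λ = 1, 3.
Eigenvectors: (-1,-1) for λ=1, (-2,-1) for λ=3.
From the initial condition, c_1 = 0, c_2 = -2.
v(ln 3) = (0)(3^1)(-1) + (-2)(3^3)(-1) = 54.

54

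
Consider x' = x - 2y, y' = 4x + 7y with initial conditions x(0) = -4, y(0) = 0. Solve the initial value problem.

Coefficient matrix A = [[1, -2], [4, 7]].
Characteristic polynomial det(A - λI) = λ^2 - 8λ + 15 = 0.
Eigenvalues λ = 5, 3.
For λ=5: (A-λI) row 1 is [-4, -2], so an eigenvector is (1, -2).
For λ=3: (A-λI) row 1 is [-2, -2], so an eigenvector is (1, -1).
General solution: K_1e^(5t)(1,-2) + K_2e^(3t)(1,-1).
Applying x(0)=-4, y(0)=0 gives K_1=4, K_2=-8.

x(t) = 4e^(5t) - 8e^(3t), y(t) = -8e^(5t) + 8e^(3t)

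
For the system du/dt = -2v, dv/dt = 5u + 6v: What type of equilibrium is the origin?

A = [[0,-2],[5,6]]; det(A-λI) = λ^2 - 6λ + 10.
λ = 3 ± i: positive real part.

unstable spiral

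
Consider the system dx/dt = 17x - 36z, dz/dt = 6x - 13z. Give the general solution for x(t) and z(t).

x(t) = -3c_1e^(5t) - 2c_2e^(-t), z(t) = -c_1e^(5t) - c_2e^(-t)

Coefficient matrix A = [[17, -36], [6, -13]].
Characteristic polynomial det(A - λI) = λ^2 - 4λ - 5 = 0.
Eigenvalues λ = 5, -1.
For λ=5: (A-λI) row 1 is [12, -36], so an eigenvector is (-3, -1).
For λ=-1: (A-λI) row 1 is [18, -36], so an eigenvector is (-2, -1).
General solution: c_1e^(5t)(-3,-1) + c_2e^(-t)(-2,-1).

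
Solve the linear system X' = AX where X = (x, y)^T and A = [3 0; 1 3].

x(t) = K_2e^(3t), y(t) = K_1e^(3t) + K_2te^(3t) + 2K_2e^(3t)

Coefficient matrix A = [[3, 0], [1, 3]].
Characteristic polynomial det(A - λI) = λ^2 - 6λ + 9 = 0.
Single eigenvalue λ = 3 with algebraic multiplicity 2.
Eigenvector v = (0,1); generalized eigenvector w with (A-λI)w=v is (1,2).
General solution: e^(3t)[K_1·v + K_2·(t·v + w)].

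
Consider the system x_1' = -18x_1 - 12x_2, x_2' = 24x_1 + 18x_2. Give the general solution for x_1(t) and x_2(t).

x_1(t) = -K_1e^(6t) + K_2e^(-6t), x_2(t) = 2K_1e^(6t) - K_2e^(-6t)

Coefficient matrix A = [[-18, -12], [24, 18]].
Characteristic polynomial det(A - λI) = λ^2 - 36 = 0.
Eigenvalues λ = 6, -6.
For λ=6: (A-λI) row 1 is [-24, -12], so an eigenvector is (-1, 2).
For λ=-6: (A-λI) row 1 is [-12, -12], so an eigenvector is (1, -1).
General solution: K_1e^(6t)(-1,2) + K_2e^(-6t)(1,-1).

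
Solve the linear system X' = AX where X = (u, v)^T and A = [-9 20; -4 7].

Coefficient matrix A = [[-9, 20], [-4, 7]].
Characteristic polynomial det(A - λI) = λ^2 + 2λ + 17 = 0.
Eigenvalues λ = -1 ± 4i (complex conjugate pair).
For λ=-1+4i: an eigenvector is (1,0) - i(-2,-1) = (1 + 2i, 0 + i).
A real fundamental pair from Re and Im of e^((-1+4i)t)v: X_1 = e^(-t)(cos(4t)·(1,0) + sin(4t)·(-2,-1)), X_2 = e^(-t)(sin(4t)·(1,0) - cos(4t)·(-2,-1)).
General solution: K_1X_1 + K_2X_2.

u(t) = -2K_1e^(-t)sin(4t) + K_1e^(-t)cos(4t) + K_2e^(-t)sin(4t) + 2K_2e^(-t)cos(4t), v(t) = -K_1e^(-t)sin(4t) + K_2e^(-t)cos(4t)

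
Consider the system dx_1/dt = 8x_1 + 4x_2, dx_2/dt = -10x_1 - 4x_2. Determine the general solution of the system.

x_1(t) = C_1e^(2t)sin(2t) - C_1e^(2t)cos(2t) - C_2e^(2t)sin(2t) - C_2e^(2t)cos(2t), x_2(t) = -C_1e^(2t)sin(2t) + 2C_1e^(2t)cos(2t) + 2C_2e^(2t)sin(2t) + C_2e^(2t)cos(2t)

Coefficient matrix A = [[8, 4], [-10, -4]].
Characteristic polynomial det(A - λI) = λ^2 - 4λ + 8 = 0.
Eigenvalues λ = 2 ± 2i (complex conjugate pair).
For λ=2+2i: an eigenvector is (-1,2) - i(1,-1) = (-1 - i, 2 + i).
A real fundamental pair from Re and Im of e^((2+2i)t)v: X_1 = e^(2t)(cos(2t)·(-1,2) + sin(2t)·(1,-1)), X_2 = e^(2t)(sin(2t)·(-1,2) - cos(2t)·(1,-1)).
General solution: C_1X_1 + C_2X_2.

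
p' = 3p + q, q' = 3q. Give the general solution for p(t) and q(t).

Coefficient matrix A = [[3, 1], [0, 3]].
Characteristic polynomial det(A - λI) = λ^2 - 6λ + 9 = 0.
Single eigenvalue λ = 3 with algebraic multiplicity 2.
Eigenvector v = (-1,0); generalized eigenvector w with (A-λI)w=v is (3,-1).
General solution: e^(3t)[c_1·v + c_2·(t·v + w)].

p(t) = -c_1e^(3t) - c_2te^(3t) + 3c_2e^(3t), q(t) = -c_2e^(3t)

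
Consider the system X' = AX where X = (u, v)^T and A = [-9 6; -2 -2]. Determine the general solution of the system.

Coefficient matrix A = [[-9, 6], [-2, -2]].
Characteristic polynomial det(A - λI) = λ^2 + 11λ + 30 = 0.
Eigenvalues λ = -5, -6.
For λ=-5: (A-λI) row 1 is [-4, 6], so an eigenvector is (3, 2).
For λ=-6: (A-λI) row 1 is [-3, 6], so an eigenvector is (-2, -1).
General solution: C_1e^(-5t)(3,2) + C_2e^(-6t)(-2,-1).

u(t) = 3C_1e^(-5t) - 2C_2e^(-6t), v(t) = 2C_1e^(-5t) - C_2e^(-6t)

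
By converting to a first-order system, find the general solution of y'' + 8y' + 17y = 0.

y(t) = C_1e^(-4t)cos(t) + C_2e^(-4t)sin(t)

Let x_1 = y, x_2 = y'. Then x_1' = x_2 and x_2' = -17x_1 - 8x_2.
A = [[0,1],[-17,-8]]; det(A-λI) = λ^2 + 8λ + 17.
Eigenvalues λ = -4 ± i.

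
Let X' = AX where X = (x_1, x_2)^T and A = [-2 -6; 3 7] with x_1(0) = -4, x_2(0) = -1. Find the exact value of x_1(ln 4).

1496

A = [[-2,-6],[3,7]]; eigenvalues λ = 4, 1.
Eigenvectors: (-1,1) for λ=4, (2,-1) for λ=1.
From the initial condition, c_1 = -6, c_2 = -5.
x_1(ln 4) = (-6)(4^4)(-1) + (-5)(4^1)(2) = 1496.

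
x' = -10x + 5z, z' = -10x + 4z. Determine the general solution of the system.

x(t) = -C_1e^(-3t)sin(t) - 2C_1e^(-3t)cos(t) - 2C_2e^(-3t)sin(t) + C_2e^(-3t)cos(t), z(t) = -C_1e^(-3t)sin(t) - 3C_1e^(-3t)cos(t) - 3C_2e^(-3t)sin(t) + C_2e^(-3t)cos(t)

Coefficient matrix A = [[-10, 5], [-10, 4]].
Characteristic polynomial det(A - λI) = λ^2 + 6λ + 10 = 0.
Eigenvalues λ = -3 ± i (complex conjugate pair).
For λ=-3+i: an eigenvector is (-2,-3) - i(-1,-1) = (-2 + i, -3 + i).
A real fundamental pair from Re and Im of e^((-3+i)t)v: X_1 = e^(-3t)(cos(t)·(-2,-3) + sin(t)·(-1,-1)), X_2 = e^(-3t)(sin(t)·(-2,-3) - cos(t)·(-1,-1)).
General solution: C_1X_1 + C_2X_2.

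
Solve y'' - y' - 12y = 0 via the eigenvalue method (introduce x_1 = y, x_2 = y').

Let x_1 = y, x_2 = y'. Then x_1' = x_2 and x_2' = 12x_1 + x_2.
A = [[0,1],[12,1]]; det(A-λI) = λ^2 - λ - 12.
Eigenvalues λ = 4, -3 with eigenvectors (1,4), (1,-3).

y(t) = K_1e^(4t) + K_2e^(-3t)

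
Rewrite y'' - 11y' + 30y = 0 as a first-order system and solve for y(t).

Let x_1 = y, x_2 = y'. Then x_1' = x_2 and x_2' = -30x_1 + 11x_2.
A = [[0,1],[-30,11]]; det(A-λI) = λ^2 - 11λ + 30.
Eigenvalues λ = 6, 5 with eigenvectors (1,6), (1,5).

y(t) = C_1e^(6t) + C_2e^(5t)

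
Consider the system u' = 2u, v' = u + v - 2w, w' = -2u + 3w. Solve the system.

u(t) = C_2e^(2t), v(t) = C_1e^(t) - 3C_2e^(2t) - C_3e^(3t), w(t) = 2C_2e^(2t) + C_3e^(3t)

Coefficient matrix A = [[2, 0, 0], [1, 1, -2], [-2, 0, 3]].
det(A - λI) = 0 gives eigenvalues λ = 1, 2, 3.
For λ=1: eigenvector (0,1,0).
For λ=2: eigenvector (1,-3,2).
For λ=3: eigenvector (0,-1,1).
General solution: C_1e^(t)(0,1,0) + C_2e^(2t)(1,-3,2) + C_3e^(3t)(0,-1,1).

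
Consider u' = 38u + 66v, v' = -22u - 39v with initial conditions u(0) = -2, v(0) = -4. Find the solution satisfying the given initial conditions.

u(t) = -32e^(5t) + 30e^(-6t), v(t) = 16e^(5t) - 20e^(-6t)

Coefficient matrix A = [[38, 66], [-22, -39]].
Characteristic polynomial det(A - λI) = λ^2 + λ - 30 = 0.
Eigenvalues λ = 5, -6.
For λ=5: (A-λI) row 1 is [33, 66], so an eigenvector is (2, -1).
For λ=-6: (A-λI) row 1 is [44, 66], so an eigenvector is (3, -2).
General solution: C_1e^(5t)(2,-1) + C_2e^(-6t)(3,-2).
Applying u(0)=-2, v(0)=-4 gives C_1=-16, C_2=10.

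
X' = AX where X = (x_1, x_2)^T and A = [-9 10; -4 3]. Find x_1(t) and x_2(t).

x_1(t) = K_1e^(-3t)sin(2t) - 2K_1e^(-3t)cos(2t) - 2K_2e^(-3t)sin(2t) - K_2e^(-3t)cos(2t), x_2(t) = K_1e^(-3t)sin(2t) - K_1e^(-3t)cos(2t) - K_2e^(-3t)sin(2t) - K_2e^(-3t)cos(2t)

Coefficient matrix A = [[-9, 10], [-4, 3]].
Characteristic polynomial det(A - λI) = λ^2 + 6λ + 13 = 0.
Eigenvalues λ = -3 ± 2i (complex conjugate pair).
For λ=-3+2i: an eigenvector is (-2,-1) - i(1,1) = (-2 - i, -1 - i).
A real fundamental pair from Re and Im of e^((-3+2i)t)v: X_1 = e^(-3t)(cos(2t)·(-2,-1) + sin(2t)·(1,1)), X_2 = e^(-3t)(sin(2t)·(-2,-1) - cos(2t)·(1,1)).
General solution: K_1X_1 + K_2X_2.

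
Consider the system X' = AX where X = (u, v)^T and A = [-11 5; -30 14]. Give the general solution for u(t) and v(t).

Coefficient matrix A = [[-11, 5], [-30, 14]].
Characteristic polynomial det(A - λI) = λ^2 - 3λ - 4 = 0.
Eigenvalues λ = 4, -1.
For λ=4: (A-λI) row 1 is [-15, 5], so an eigenvector is (-1, -3).
For λ=-1: (A-λI) row 1 is [-10, 5], so an eigenvector is (1, 2).
General solution: K_1e^(4t)(-1,-3) + K_2e^(-t)(1,2).

u(t) = -K_1e^(4t) + K_2e^(-t), v(t) = -3K_1e^(4t) + 2K_2e^(-t)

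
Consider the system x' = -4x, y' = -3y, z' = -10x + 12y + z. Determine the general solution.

x(t) = c_1e^(-4t), y(t) = c_2e^(-3t), z(t) = 2c_1e^(-4t) - 3c_2e^(-3t) + c_3e^(t)

Coefficient matrix A = [[-4, 0, 0], [0, -3, 0], [-10, 12, 1]].
det(A - λI) = 0 gives eigenvalues λ = -4, -3, 1.
For λ=-4: eigenvector (1,0,2).
For λ=-3: eigenvector (0,1,-3).
For λ=1: eigenvector (0,0,1).
General solution: c_1e^(-4t)(1,0,2) + c_2e^(-3t)(0,1,-3) + c_3e^(t)(0,0,1).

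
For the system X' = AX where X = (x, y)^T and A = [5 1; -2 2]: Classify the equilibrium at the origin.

unstable node

A = [[5,1],[-2,2]]; det(A-λI) = λ^2 - 7λ + 12.
λ = 4, 3: both positive.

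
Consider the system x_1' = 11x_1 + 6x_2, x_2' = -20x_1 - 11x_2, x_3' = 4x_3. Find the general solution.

Coefficient matrix A = [[11, 6, 0], [-20, -11, 0], [0, 0, 4]].
det(A - λI) = 0 gives eigenvalues λ = 4, 1, -1.
For λ=4: eigenvector (0,0,1).
For λ=1: eigenvector (3,-5,0).
For λ=-1: eigenvector (1,-2,0).
General solution: K_1e^(4t)(0,0,1) + K_2e^(t)(3,-5,0) + K_3e^(-t)(1,-2,0).

x_1(t) = 3K_2e^(t) + K_3e^(-t), x_2(t) = -5K_2e^(t) - 2K_3e^(-t), x_3(t) = K_1e^(4t)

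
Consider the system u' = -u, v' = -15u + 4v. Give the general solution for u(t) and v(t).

u(t) = K_1e^(-t), v(t) = 3K_1e^(-t) - K_2e^(4t)

Coefficient matrix A = [[-1, 0], [-15, 4]].
Characteristic polynomial det(A - λI) = λ^2 - 3λ - 4 = 0.
Eigenvalues λ = -1, 4.
For λ=-1: (A-λI) row 2 is [-15, 5], so an eigenvector is (1, 3).
For λ=4: (A-λI) row 1 is [-5, 0], so an eigenvector is (0, -1).
General solution: K_1e^(-t)(1,3) + K_2e^(4t)(0,-1).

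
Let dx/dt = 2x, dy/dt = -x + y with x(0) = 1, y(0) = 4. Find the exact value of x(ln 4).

A = [[2,0],[-1,1]]; eigenvalues λ = 2, 1.
Eigenvectors: (1,-1) for λ=2, (0,1) for λ=1.
From the initial condition, c_1 = 1, c_2 = 5.
x(ln 4) = (1)(4^2)(1) + (5)(4^1)(0) = 16.

16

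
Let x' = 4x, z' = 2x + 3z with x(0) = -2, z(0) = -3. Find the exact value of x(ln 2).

A = [[4,0],[2,3]]; eigenvalues λ = 4, 3.
Eigenvectors: (-1,-2) for λ=4, (0,1) for λ=3.
From the initial condition, c_1 = 2, c_2 = 1.
x(ln 2) = (2)(2^4)(-1) + (1)(2^3)(0) = -32.

-32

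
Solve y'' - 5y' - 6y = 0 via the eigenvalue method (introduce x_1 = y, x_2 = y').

Let x_1 = y, x_2 = y'. Then x_1' = x_2 and x_2' = 6x_1 + 5x_2.
A = [[0,1],[6,5]]; det(A-λI) = λ^2 - 5λ - 6.
Eigenvalues λ = 6, -1 with eigenvectors (1,6), (1,-1).

y(t) = C_1e^(6t) + C_2e^(-t)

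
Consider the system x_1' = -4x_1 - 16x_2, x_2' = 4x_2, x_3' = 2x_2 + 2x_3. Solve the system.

x_1(t) = c_1e^(-4t) - 2c_3e^(4t), x_2(t) = c_3e^(4t), x_3(t) = -c_2e^(2t) + c_3e^(4t)

Coefficient matrix A = [[-4, -16, 0], [0, 4, 0], [0, 2, 2]].
det(A - λI) = 0 gives eigenvalues λ = -4, 2, 4.
For λ=-4: eigenvector (1,0,0).
For λ=2: eigenvector (0,0,-1).
For λ=4: eigenvector (-2,1,1).
General solution: c_1e^(-4t)(1,0,0) + c_2e^(2t)(0,0,-1) + c_3e^(4t)(-2,1,1).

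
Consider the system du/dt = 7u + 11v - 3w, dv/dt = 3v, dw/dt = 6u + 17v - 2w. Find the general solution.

u(t) = c_1e^(t) - 2c_2e^(3t) + c_3e^(4t), v(t) = c_2e^(3t), w(t) = 2c_1e^(t) + c_2e^(3t) + c_3e^(4t)

Coefficient matrix A = [[7, 11, -3], [0, 3, 0], [6, 17, -2]].
det(A - λI) = 0 gives eigenvalues λ = 1, 3, 4.
For λ=1: eigenvector (1,0,2).
For λ=3: eigenvector (-2,1,1).
For λ=4: eigenvector (1,0,1).
General solution: c_1e^(t)(1,0,2) + c_2e^(3t)(-2,1,1) + c_3e^(4t)(1,0,1).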